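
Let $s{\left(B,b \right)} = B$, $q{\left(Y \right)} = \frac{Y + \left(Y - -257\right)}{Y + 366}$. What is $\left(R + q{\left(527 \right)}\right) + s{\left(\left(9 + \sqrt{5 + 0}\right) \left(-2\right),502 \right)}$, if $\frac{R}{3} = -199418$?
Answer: $- \frac{28118715}{47} - 2 \sqrt{5} \approx -5.9828 \cdot 10^{5}$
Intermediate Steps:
$R = -598254$ ($R = 3 \left(-199418\right) = -598254$)
$q{\left(Y \right)} = \frac{257 + 2 Y}{366 + Y}$ ($q{\left(Y \right)} = \frac{Y + \left(Y + 257\right)}{366 + Y} = \frac{Y + \left(257 + Y\right)}{366 + Y} = \frac{257 + 2 Y}{366 + Y}$)
$\left(R + q{\left(527 \right)}\right) + s{\left(\left(9 + \sqrt{5 + 0}\right) \left(-2\right),502 \right)} = \left(-598254 + \frac{257 + 2 \cdot 527}{366 + 527}\right) + \left(9 + \sqrt{5 + 0}\right) \left(-2\right) = \left(-598254 + \frac{257 + 1054}{893}\right) + \left(9 + \sqrt{5}\right) \left(-2\right) = \left(-598254 + \frac{1}{893} \cdot 1311\right) - \left(18 + 2 \sqrt{5}\right) = \left(-598254 + \frac{69}{47}\right) - \left(18 + 2 \sqrt{5}\right) = - \frac{28117869}{47} - \left(18 + 2 \sqrt{5}\right) = - \frac{28118715}{47} - 2 \sqrt{5}$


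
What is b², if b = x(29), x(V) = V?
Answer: 841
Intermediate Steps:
b = 29
b² = 29² = 841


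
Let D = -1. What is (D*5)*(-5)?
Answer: 25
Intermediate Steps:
(D*5)*(-5) = -1*5*(-5) = -5*(-5) = 25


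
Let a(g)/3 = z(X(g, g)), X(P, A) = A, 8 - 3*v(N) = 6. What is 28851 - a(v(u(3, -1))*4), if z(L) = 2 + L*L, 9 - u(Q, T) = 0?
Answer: 86471/3 ≈ 28824.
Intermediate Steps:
u(Q, T) = 9 (u(Q, T) = 9 - 1*0 = 9 + 0 = 9)
v(N) = ⅔ (v(N) = 8/3 - ⅓*6 = 8/3 - 2 = ⅔)
z(L) = 2 + L²
a(g) = 6 + 3*g² (a(g) = 3*(2 + g²) = 6 + 3*g²)
28851 - a(v(u(3, -1))*4) = 28851 - (6 + 3*((⅔)*4)²) = 28851 - (6 + 3*(8/3)²) = 28851 - (6 + 3*(64/9)) = 28851 - (6 + 64/3) = 28851 - 1*82/3 = 28851 - 82/3 = 86471/3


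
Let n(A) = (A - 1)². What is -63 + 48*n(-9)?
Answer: 4737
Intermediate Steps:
n(A) = (-1 + A)²
-63 + 48*n(-9) = -63 + 48*(-1 - 9)² = -63 + 48*(-10)² = -63 + 48*100 = -63 + 4800 = 4737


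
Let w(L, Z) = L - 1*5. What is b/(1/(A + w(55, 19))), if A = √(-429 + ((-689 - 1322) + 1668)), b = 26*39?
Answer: 50700 + 2028*I*√193 ≈ 50700.0 + 28174.0*I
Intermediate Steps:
w(L, Z) = -5 + L (w(L, Z) = L - 5 = -5 + L)
b = 1014
A = 2*I*√193 (A = √(-429 + (-2011 + 1668)) = √(-429 - 343) = √(-772) = 2*I*√193 ≈ 27.785*I)
b/(1/(A + w(55, 19))) = 1014/(1/(2*I*√193 + (-5 + 55))) = 1014/(1/(2*I*√193 + 50)) = 1014/(1/(50 + 2*I*√193)) = 1014*(50 + 2*I*√193) = 50700 + 2028*I*√193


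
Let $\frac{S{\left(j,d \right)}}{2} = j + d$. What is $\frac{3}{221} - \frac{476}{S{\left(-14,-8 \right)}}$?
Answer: $\frac{26332}{2431} \approx 10.832$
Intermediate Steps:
$S{\left(j,d \right)} = 2 d + 2 j$ ($S{\left(j,d \right)} = 2 \left(j + d\right) = 2 \left(d + j\right) = 2 d + 2 j$)
$\frac{3}{221} - \frac{476}{S{\left(-14,-8 \right)}} = \frac{3}{221} - \frac{476}{2 \left(-8\right) + 2 \left(-14\right)} = 3 \cdot \frac{1}{221} - \frac{476}{-16 - 28} = \frac{3}{221} - \frac{476}{-44} = \frac{3}{221} - - \frac{119}{11} = \frac{3}{221} + \frac{119}{11} = \frac{26332}{2431}$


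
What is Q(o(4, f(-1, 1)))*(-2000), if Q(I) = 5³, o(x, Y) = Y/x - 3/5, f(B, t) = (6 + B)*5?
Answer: -250000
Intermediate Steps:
f(B, t) = 30 + 5*B
o(x, Y) = -⅗ + Y/x (o(x, Y) = Y/x - 3*⅕ = Y/x - ⅗ = -⅗ + Y/x)
Q(I) = 125
Q(o(4, f(-1, 1)))*(-2000) = 125*(-2000) = -250000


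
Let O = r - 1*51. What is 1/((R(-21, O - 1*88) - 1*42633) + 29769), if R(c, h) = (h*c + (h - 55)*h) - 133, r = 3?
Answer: 1/15835 ≈ 6.3151e-5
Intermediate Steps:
O = -48 (O = 3 - 1*51 = 3 - 51 = -48)
R(c, h) = -133 + c*h + h*(-55 + h) (R(c, h) = (c*h + (-55 + h)*h) - 133 = (c*h + h*(-55 + h)) - 133 = -133 + c*h + h*(-55 + h))
1/((R(-21, O - 1*88) - 1*42633) + 29769) = 1/(((-133 + (-48 - 1*88)² - 55*(-48 - 1*88) - 21*(-48 - 1*88)) - 1*42633) + 29769) = 1/(((-133 + (-48 - 88)² - 55*(-48 - 88) - 21*(-48 - 88)) - 42633) + 29769) = 1/(((-133 + (-136)² - 55*(-136) - 21*(-136)) - 42633) + 29769) = 1/(((-133 + 18496 + 7480 + 2856) - 42633) + 29769) = 1/((28699 - 42633) + 29769) = 1/(-13934 + 29769) = 1/15835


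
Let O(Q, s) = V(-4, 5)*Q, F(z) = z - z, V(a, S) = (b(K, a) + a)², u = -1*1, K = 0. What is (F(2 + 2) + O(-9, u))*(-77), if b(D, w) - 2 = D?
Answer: 2772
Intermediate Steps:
b(D, w) = 2 + D
u = -1
V(a, S) = (2 + a)² (V(a, S) = ((2 + 0) + a)² = (2 + a)²)
F(z) = 0
O(Q, s) = 4*Q (O(Q, s) = (2 - 4)²*Q = (-2)²*Q = 4*Q)
(F(2 + 2) + O(-9, u))*(-77) = (0 + 4*(-9))*(-77) = (0 - 36)*(-77) = -36*(-77) = 2772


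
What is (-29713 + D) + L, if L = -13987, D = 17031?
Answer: -26669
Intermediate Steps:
(-29713 + D) + L = (-29713 + 17031) - 13987 = -12682 - 13987 = -26669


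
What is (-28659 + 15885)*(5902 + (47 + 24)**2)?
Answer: -139785882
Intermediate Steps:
(-28659 + 15885)*(5902 + (47 + 24)**2) = -12774*(5902 + 71**2) = -12774*(5902 + 5041) = -12774*10943 = -139785882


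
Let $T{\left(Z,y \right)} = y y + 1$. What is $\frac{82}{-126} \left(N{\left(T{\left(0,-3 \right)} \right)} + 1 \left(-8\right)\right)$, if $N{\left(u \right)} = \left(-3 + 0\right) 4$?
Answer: $\frac{820}{63} \approx 13.016$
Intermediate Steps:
$T{\left(Z,y \right)} = 1 + y^{2}$ ($T{\left(Z,y \right)} = y^{2} + 1 = 1 + y^{2}$)
$N{\left(u \right)} = -12$ ($N{\left(u \right)} = \left(-3\right) 4 = -12$)
$\frac{82}{-126} \left(N{\left(T{\left(0,-3 \right)} \right)} + 1 \left(-8\right)\right) = \frac{82}{-126} \left(-12 + 1 \left(-8\right)\right) = 82 \left(- \frac{1}{126}\right) \left(-12 - 8\right) = \left(- \frac{41}{63}\right) \left(-20\right) = \frac{820}{63}$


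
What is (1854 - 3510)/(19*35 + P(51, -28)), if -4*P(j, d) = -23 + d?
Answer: -6624/2711 ≈ -2.4434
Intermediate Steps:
P(j, d) = 23/4 - d/4 (P(j, d) = -(-23 + d)/4 = 23/4 - d/4)
(1854 - 3510)/(19*35 + P(51, -28)) = (1854 - 3510)/(19*35 + (23/4 - ¼*(-28))) = -1656/(665 + (23/4 + 7)) = -1656/(665 + 51/4) = -1656/2711/4 = -1656*4/2711 = -6624/2711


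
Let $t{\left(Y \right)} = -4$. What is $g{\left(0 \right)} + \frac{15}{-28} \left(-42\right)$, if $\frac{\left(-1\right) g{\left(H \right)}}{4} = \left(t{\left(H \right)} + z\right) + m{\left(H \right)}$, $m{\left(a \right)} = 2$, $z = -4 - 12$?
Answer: $\frac{189}{2} \approx 94.5$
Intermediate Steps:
$z = -16$ ($z = -4 - 12 = -16$)
$g{\left(H \right)} = 72$ ($g{\left(H \right)} = - 4 \left(\left(-4 - 16\right) + 2\right) = - 4 \left(-20 + 2\right) = \left(-4\right) \left(-18\right) = 72$)
$g{\left(0 \right)} + \frac{15}{-28} \left(-42\right) = 72 + \frac{15}{-28} \left(-42\right) = 72 + 15 \left(- \frac{1}{28}\right) \left(-42\right) = 72 - - \frac{45}{2} = 72 + \frac{45}{2} = \frac{189}{2}$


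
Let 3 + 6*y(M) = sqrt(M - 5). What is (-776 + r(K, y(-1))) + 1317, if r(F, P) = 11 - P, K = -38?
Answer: 1105/2 - I*sqrt(6)/6 ≈ 552.5 - 0.40825*I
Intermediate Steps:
y(M) = -1/2 + sqrt(-5 + M)/6 (y(M) = -1/2 + sqrt(M - 5)/6 = -1/2 + sqrt(-5 + M)/6)
(-776 + r(K, y(-1))) + 1317 = (-776 + (11 - (-1/2 + sqrt(-5 - 1)/6))) + 1317 = (-776 + (11 - (-1/2 + sqrt(-6)/6))) + 1317 = (-776 + (11 - (-1/2 + (I*sqrt(6))/6))) + 1317 = (-776 + (11 - (-1/2 + I*sqrt(6)/6))) + 1317 = (-776 + (11 + (1/2 - I*sqrt(6)/6))) + 1317 = (-776 + (23/2 - I*sqrt(6)/6)) + 1317 = (-1529/2 - I*sqrt(6)/6) + 1317 = 1105/2 - I*sqrt(6)/6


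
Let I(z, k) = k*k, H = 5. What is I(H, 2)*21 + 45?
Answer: 129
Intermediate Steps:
I(z, k) = k²
I(H, 2)*21 + 45 = 2²*21 + 45 = 4*21 + 45 = 84 + 45 = 129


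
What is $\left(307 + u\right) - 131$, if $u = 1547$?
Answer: $1723$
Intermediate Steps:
$\left(307 + u\right) - 131 = \left(307 + 1547\right) - 131 = 1854 - 131 = 1723$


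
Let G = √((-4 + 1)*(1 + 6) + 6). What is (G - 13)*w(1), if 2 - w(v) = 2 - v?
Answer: -13 + I*√15 ≈ -13.0 + 3.873*I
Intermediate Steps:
w(v) = v (w(v) = 2 - (2 - v) = 2 + (-2 + v) = v)
G = I*√15 (G = √(-3*7 + 6) = √(-21 + 6) = √(-15) = I*√15 ≈ 3.873*I)
(G - 13)*w(1) = (I*√15 - 13)*1 = (-13 + I*√15)*1 = -13 + I*√15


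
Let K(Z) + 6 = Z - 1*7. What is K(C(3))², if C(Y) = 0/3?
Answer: 169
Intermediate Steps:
C(Y) = 0 (C(Y) = 0*(⅓) = 0)
K(Z) = -13 + Z (K(Z) = -6 + (Z - 1*7) = -6 + (Z - 7) = -6 + (-7 + Z) = -13 + Z)
K(C(3))² = (-13 + 0)² = (-13)² = 169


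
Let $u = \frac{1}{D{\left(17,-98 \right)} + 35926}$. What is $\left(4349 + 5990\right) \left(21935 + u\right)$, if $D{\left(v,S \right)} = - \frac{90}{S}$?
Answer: $\frac{399238322225946}{1760419} \approx 2.2679 \cdot 10^{8}$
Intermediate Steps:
$u = \frac{49}{1760419}$ ($u = \frac{1}{- \frac{90}{-98} + 35926} = \frac{1}{\left(-90\right) \left(- \frac{1}{98}\right) + 35926} = \frac{1}{\frac{45}{49} + 35926} = \frac{1}{\frac{1760419}{49}} = \frac{49}{1760419} \approx 2.7834 \cdot 10^{-5}$)
$\left(4349 + 5990\right) \left(21935 + u\right) = \left(4349 + 5990\right) \left(21935 + \frac{49}{1760419}\right) = 10339 \cdot \frac{38614790814}{1760419} = \frac{399238322225946}{1760419}$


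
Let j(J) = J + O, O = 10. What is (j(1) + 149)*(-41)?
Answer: -6560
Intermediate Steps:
j(J) = 10 + J (j(J) = J + 10 = 10 + J)
(j(1) + 149)*(-41) = ((10 + 1) + 149)*(-41) = (11 + 149)*(-41) = 160*(-41) = -6560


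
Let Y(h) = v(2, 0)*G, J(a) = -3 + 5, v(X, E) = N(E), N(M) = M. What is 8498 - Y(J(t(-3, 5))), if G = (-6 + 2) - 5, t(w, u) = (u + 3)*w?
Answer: 8498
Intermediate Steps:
t(w, u) = w*(3 + u) (t(w, u) = (3 + u)*w = w*(3 + u))
v(X, E) = E
J(a) = 2
G = -9 (G = -4 - 5 = -9)
Y(h) = 0 (Y(h) = 0*(-9) = 0)
8498 - Y(J(t(-3, 5))) = 8498 - 1*0 = 8498 + 0 = 8498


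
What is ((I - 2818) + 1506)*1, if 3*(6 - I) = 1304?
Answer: -5222/3 ≈ -1740.7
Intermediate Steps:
I = -1286/3 (I = 6 - ⅓*1304 = 6 - 1304/3 = -1286/3 ≈ -428.67)
((I - 2818) + 1506)*1 = ((-1286/3 - 2818) + 1506)*1 = (-9740/3 + 1506)*1 = -5222/3*1 = -5222/3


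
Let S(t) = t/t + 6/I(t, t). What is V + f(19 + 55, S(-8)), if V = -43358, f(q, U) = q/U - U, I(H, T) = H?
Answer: -172249/4 ≈ -43062.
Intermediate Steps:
S(t) = 1 + 6/t (S(t) = t/t + 6/t = 1 + 6/t)
f(q, U) = -U + q/U
V + f(19 + 55, S(-8)) = -43358 + (-(6 - 8)/(-8) + (19 + 55)/(((6 - 8)/(-8)))) = -43358 + (-(-1)*(-2)/8 + 74/((-1/8*(-2)))) = -43358 + (-1*1/4 + 74/(1/4)) = -43358 + (-1/4 + 74*4) = -43358 + (-1/4 + 296) = -43358 + 1183/4 = -172249/4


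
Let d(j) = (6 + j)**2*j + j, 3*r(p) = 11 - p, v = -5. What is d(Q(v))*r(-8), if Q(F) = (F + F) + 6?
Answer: -380/3 ≈ -126.67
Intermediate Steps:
Q(F) = 6 + 2*F (Q(F) = 2*F + 6 = 6 + 2*F)
r(p) = 11/3 - p/3 (r(p) = (11 - p)/3 = 11/3 - p/3)
d(j) = j + j*(6 + j)**2 (d(j) = j*(6 + j)**2 + j = j + j*(6 + j)**2)
d(Q(v))*r(-8) = ((6 + 2*(-5))*(1 + (6 + (6 + 2*(-5)))**2))*(11/3 - 1/3*(-8)) = ((6 - 10)*(1 + (6 + (6 - 10))**2))*(11/3 + 8/3) = -4*(1 + (6 - 4)**2)*(19/3) = -4*(1 + 2**2)*(19/3) = -4*(1 + 4)*(19/3) = -4*5*(19/3) = -20*19/3 = -380/3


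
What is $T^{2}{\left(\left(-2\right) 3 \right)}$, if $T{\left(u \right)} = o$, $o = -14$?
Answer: $196$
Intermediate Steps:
$T{\left(u \right)} = -14$
$T^{2}{\left(\left(-2\right) 3 \right)} = \left(-14\right)^{2} = 196$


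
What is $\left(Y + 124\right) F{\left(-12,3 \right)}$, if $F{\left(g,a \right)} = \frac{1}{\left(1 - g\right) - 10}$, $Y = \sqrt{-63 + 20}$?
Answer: $\frac{124}{3} + \frac{i \sqrt{43}}{3} \approx 41.333 + 2.1858 i$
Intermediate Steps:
$Y = i \sqrt{43}$ ($Y = \sqrt{-43} = i \sqrt{43} \approx 6.5574 i$)
$F{\left(g,a \right)} = \frac{1}{-9 - g}$
$\left(Y + 124\right) F{\left(-12,3 \right)} = \left(i \sqrt{43} + 124\right) \left(- \frac{1}{9 - 12}\right) = \left(124 + i \sqrt{43}\right) \left(- \frac{1}{-3}\right) = \left(124 + i \sqrt{43}\right) \left(\left(-1\right) \left(- \frac{1}{3}\right)\right) = \left(124 + i \sqrt{43}\right) \frac{1}{3} = \frac{124}{3} + \frac{i \sqrt{43}}{3}$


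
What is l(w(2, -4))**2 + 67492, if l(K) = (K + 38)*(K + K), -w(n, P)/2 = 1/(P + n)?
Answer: 73576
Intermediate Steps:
w(n, P) = -2/(P + n)
l(K) = 2*K*(38 + K) (l(K) = (38 + K)*(2*K) = 2*K*(38 + K))
l(w(2, -4))**2 + 67492 = (2*(-2/(-4 + 2))*(38 - 2/(-4 + 2)))**2 + 67492 = (2*(-2/(-2))*(38 - 2/(-2)))**2 + 67492 = (2*(-2*(-1/2))*(38 - 2*(-1/2)))**2 + 67492 = (2*1*(38 + 1))**2 + 67492 = (2*1*39)**2 + 67492 = 78**2 + 67492 = 6084 + 67492 = 73576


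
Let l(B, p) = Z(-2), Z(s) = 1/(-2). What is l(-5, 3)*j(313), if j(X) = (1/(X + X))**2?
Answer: -1/783752 ≈ -1.2759e-6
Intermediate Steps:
Z(s) = -1/2
l(B, p) = -1/2
j(X) = 1/(4*X**2) (j(X) = (1/(2*X))**2 = 1/(4*X**2))
l(-5, 3)*j(313) = -1/(8*313**2) = -1/(8*97969) = -1/2*1/391876 = -1/783752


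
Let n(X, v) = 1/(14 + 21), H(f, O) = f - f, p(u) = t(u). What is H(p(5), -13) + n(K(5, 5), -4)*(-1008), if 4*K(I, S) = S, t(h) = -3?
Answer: -144/5 ≈ -28.800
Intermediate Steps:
K(I, S) = S/4
p(u) = -3
H(f, O) = 0
n(X, v) = 1/35
H(p(5), -13) + n(K(5, 5), -4)*(-1008) = 0 + (1/35)*(-1008) = 0 - 144/5 = -144/5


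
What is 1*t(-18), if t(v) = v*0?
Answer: 0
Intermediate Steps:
t(v) = 0
1*t(-18) = 1*0 = 0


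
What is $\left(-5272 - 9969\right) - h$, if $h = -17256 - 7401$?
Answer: $9416$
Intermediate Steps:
$h = -24657$ ($h = -17256 - 7401 = -24657$)
$\left(-5272 - 9969\right) - h = \left(-5272 - 9969\right) - -24657 = -15241 + 24657 = 9416$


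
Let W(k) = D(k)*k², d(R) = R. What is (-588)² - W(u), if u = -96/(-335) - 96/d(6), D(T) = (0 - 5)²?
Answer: 1524335120/4489 ≈ 3.3957e+5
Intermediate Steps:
D(T) = 25 (D(T) = (-5)² = 25)
u = -5264/335 (u = -96/(-335) - 96/6 = -96*(-1/335) - 96*⅙ = 96/335 - 16 = -5264/335 ≈ -15.713)
W(k) = 25*k²
(-588)² - W(u) = (-588)² - 25*(-5264/335)² = 345744 - 25*27709696/112225 = 345744 - 1*27709696/4489 = 345744 - 27709696/4489 = 1524335120/4489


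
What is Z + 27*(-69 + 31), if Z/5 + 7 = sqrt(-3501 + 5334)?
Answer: -1061 + 5*sqrt(1833) ≈ -846.93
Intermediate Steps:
Z = -35 + 5*sqrt(1833) (Z = -35 + 5*sqrt(-3501 + 5334) = -35 + 5*sqrt(1833) ≈ 179.07)
Z + 27*(-69 + 31) = (-35 + 5*sqrt(1833)) + 27*(-69 + 31) = (-35 + 5*sqrt(1833)) + 27*(-38) = (-35 + 5*sqrt(1833)) - 1026 = -1061 + 5*sqrt(1833)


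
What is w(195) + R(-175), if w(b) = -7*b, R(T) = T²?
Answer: 29260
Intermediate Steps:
w(195) + R(-175) = -7*195 + (-175)² = -1365 + 30625 = 29260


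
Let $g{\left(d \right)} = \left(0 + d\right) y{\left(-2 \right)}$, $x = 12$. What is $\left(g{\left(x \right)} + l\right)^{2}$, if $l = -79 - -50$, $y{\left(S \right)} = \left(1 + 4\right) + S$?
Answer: $49$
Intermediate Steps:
$y{\left(S \right)} = 5 + S$
$l = -29$ ($l = -79 + 50 = -29$)
$g{\left(d \right)} = 3 d$ ($g{\left(d \right)} = \left(0 + d\right) \left(5 - 2\right) = d 3 = 3 d$)
$\left(g{\left(x \right)} + l\right)^{2} = \left(3 \cdot 12 - 29\right)^{2} = \left(36 - 29\right)^{2} = 7^{2} = 49$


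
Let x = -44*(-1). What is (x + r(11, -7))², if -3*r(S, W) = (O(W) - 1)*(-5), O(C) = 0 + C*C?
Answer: 15376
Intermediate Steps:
O(C) = C² (O(C) = 0 + C² = C²)
r(S, W) = -5/3 + 5*W²/3 (r(S, W) = -(W² - 1)*(-5)/3 = -(-1 + W²)*(-5)/3 = -(5 - 5*W²)/3 = -5/3 + 5*W²/3)
x = 44
(x + r(11, -7))² = (44 + (-5/3 + (5/3)*(-7)²))² = (44 + (-5/3 + (5/3)*49))² = (44 + (-5/3 + 245/3))² = (44 + 80)² = 124² = 15376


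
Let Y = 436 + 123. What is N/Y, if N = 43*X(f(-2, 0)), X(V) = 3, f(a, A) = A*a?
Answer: 3/13 ≈ 0.23077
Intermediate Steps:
Y = 559
N = 129 (N = 43*3 = 129)
N/Y = 129/559 = 129*(1/559) = 3/13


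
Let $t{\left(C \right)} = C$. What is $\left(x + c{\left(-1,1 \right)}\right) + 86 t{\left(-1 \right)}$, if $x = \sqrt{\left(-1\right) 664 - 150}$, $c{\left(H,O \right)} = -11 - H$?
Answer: $-96 + i \sqrt{814} \approx -96.0 + 28.531 i$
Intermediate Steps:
$x = i \sqrt{814}$ ($x = \sqrt{-664 - 150} = \sqrt{-814} = i \sqrt{814} \approx 28.531 i$)
$\left(x + c{\left(-1,1 \right)}\right) + 86 t{\left(-1 \right)} = \left(i \sqrt{814} - 10\right) + 86 \left(-1\right) = \left(i \sqrt{814} + \left(-11 + 1\right)\right) - 86 = \left(i \sqrt{814} - 10\right) - 86 = \left(-10 + i \sqrt{814}\right) - 86 = -96 + i \sqrt{814}$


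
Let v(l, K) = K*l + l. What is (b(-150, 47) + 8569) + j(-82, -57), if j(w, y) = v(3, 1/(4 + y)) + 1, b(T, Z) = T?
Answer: 446416/53 ≈ 8422.9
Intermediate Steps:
v(l, K) = l + K*l
j(w, y) = 4 + 3/(4 + y) (j(w, y) = 3*(1 + 1/(4 + y)) + 1 = (3 + 3/(4 + y)) + 1 = 4 + 3/(4 + y))
(b(-150, 47) + 8569) + j(-82, -57) = (-150 + 8569) + (19 + 4*(-57))/(4 - 57) = 8419 + (19 - 228)/(-53) = 8419 - 1/53*(-209) = 8419 + 209/53 = 446416/53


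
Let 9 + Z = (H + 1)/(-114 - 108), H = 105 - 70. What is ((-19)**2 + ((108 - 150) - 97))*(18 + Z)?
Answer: 1962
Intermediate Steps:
H = 35
Z = -339/37 (Z = -9 + (35 + 1)/(-114 - 108) = -9 + 36/(-222) = -9 + 36*(-1/222) = -9 - 6/37 = -339/37 ≈ -9.1622)
((-19)**2 + ((108 - 150) - 97))*(18 + Z) = ((-19)**2 + ((108 - 150) - 97))*(18 - 339/37) = (361 + (-42 - 97))*(327/37) = (361 - 139)*(327/37) = 222*(327/37) = 1962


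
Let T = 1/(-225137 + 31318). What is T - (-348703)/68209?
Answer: 67585198548/13220200171 ≈ 5.1123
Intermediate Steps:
T = -1/193819 (T = 1/(-193819) = -1/193819 ≈ -5.1595e-6)
T - (-348703)/68209 = -1/193819 - (-348703)/68209 = -1/193819 - 1*(-348703/68209) = -1/193819 + 348703/68209 = 67585198548/13220200171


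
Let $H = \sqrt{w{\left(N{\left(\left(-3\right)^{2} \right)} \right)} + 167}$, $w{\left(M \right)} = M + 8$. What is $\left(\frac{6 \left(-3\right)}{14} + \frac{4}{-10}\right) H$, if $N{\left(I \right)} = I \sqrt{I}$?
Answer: $- \frac{59 \sqrt{202}}{35} \approx -23.958$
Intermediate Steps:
$N{\left(I \right)} = I^{\frac{3}{2}}$
$w{\left(M \right)} = 8 + M$
$H = \sqrt{202}$ ($H = \sqrt{\left(8 + \left(\left(-3\right)^{2}\right)^{\frac{3}{2}}\right) + 167} = \sqrt{\left(8 + 9^{\frac{3}{2}}\right) + 167} = \sqrt{\left(8 + 27\right) + 167} = \sqrt{35 + 167} = \sqrt{202} \approx 14.213$)
$\left(\frac{6 \left(-3\right)}{14} + \frac{4}{-10}\right) H = \left(\frac{6 \left(-3\right)}{14} + \frac{4}{-10}\right) \sqrt{202} = \left(\left(-18\right) \frac{1}{14} + 4 \left(- \frac{1}{10}\right)\right) \sqrt{202} = \left(- \frac{9}{7} - \frac{2}{5}\right) \sqrt{202} = - \frac{59 \sqrt{202}}{35}$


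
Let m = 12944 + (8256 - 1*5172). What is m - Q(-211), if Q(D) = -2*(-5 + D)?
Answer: 15596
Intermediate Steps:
Q(D) = 10 - 2*D
m = 16028 (m = 12944 + (8256 - 5172) = 12944 + 3084 = 16028)
m - Q(-211) = 16028 - (10 - 2*(-211)) = 16028 - (10 + 422) = 16028 - 1*432 = 16028 - 432 = 15596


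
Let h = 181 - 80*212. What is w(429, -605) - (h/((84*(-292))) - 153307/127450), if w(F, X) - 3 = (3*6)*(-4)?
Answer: -5097110187/74430800 ≈ -68.481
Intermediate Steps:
h = -16779 (h = 181 - 16960 = -16779)
w(F, X) = -69 (w(F, X) = 3 + (3*6)*(-4) = 3 + 18*(-4) = 3 - 72 = -69)
w(429, -605) - (h/((84*(-292))) - 153307/127450) = -69 - (-16779/(84*(-292)) - 153307/127450) = -69 - (-16779/(-24528) - 153307*1/127450) = -69 - (-16779*(-1/24528) - 153307/127450) = -69 - (799/1168 - 153307/127450) = -69 - 1*(-38615013/74430800) = -69 + 38615013/74430800 = -5097110187/74430800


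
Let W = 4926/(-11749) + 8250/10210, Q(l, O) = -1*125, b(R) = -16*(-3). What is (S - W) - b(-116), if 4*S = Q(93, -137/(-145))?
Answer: -3821300009/47982916 ≈ -79.639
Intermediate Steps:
b(R) = 48
Q(l, O) = -125
S = -125/4 (S = (¼)*(-125) = -125/4 ≈ -31.250)
W = 4663479/11995729 (W = 4926*(-1/11749) + 8250*(1/10210) = -4926/11749 + 825/1021 = 4663479/11995729 ≈ 0.38876)
(S - W) - b(-116) = (-125/4 - 1*4663479/11995729) - 1*48 = (-125/4 - 4663479/11995729) - 48 = -1518120041/47982916 - 48 = -3821300009/47982916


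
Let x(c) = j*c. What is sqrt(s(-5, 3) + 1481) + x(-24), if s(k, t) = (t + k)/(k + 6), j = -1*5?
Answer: 120 + sqrt(1479) ≈ 158.46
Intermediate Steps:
j = -5
s(k, t) = (k + t)/(6 + k)
x(c) = -5*c
sqrt(s(-5, 3) + 1481) + x(-24) = sqrt((-5 + 3)/(6 - 5) + 1481) - 5*(-24) = sqrt(-2/1 + 1481) + 120 = sqrt(1*(-2) + 1481) + 120 = sqrt(-2 + 1481) + 120 = sqrt(1479) + 120 = 120 + sqrt(1479)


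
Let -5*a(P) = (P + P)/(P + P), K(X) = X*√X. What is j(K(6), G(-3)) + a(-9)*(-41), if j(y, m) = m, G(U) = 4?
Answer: 61/5 ≈ 12.200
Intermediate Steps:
K(X) = X^(3/2)
a(P) = -⅕ (a(P) = -(P + P)/(5*(P + P)) = -2*P/(5*(2*P)) = -2*P*1/(2*P)/5 = -⅕*1 = -⅕)
j(K(6), G(-3)) + a(-9)*(-41) = 4 - ⅕*(-41) = 4 + 41/5 = 61/5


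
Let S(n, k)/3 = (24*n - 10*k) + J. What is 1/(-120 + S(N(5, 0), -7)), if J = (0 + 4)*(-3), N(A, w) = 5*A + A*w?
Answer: 1/1854 ≈ 0.00053937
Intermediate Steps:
J = -12 (J = 4*(-3) = -12)
S(n, k) = -36 - 30*k + 72*n (S(n, k) = 3*((24*n - 10*k) - 12) = 3*((-10*k + 24*n) - 12) = 3*(-12 - 10*k + 24*n) = -36 - 30*k + 72*n)
1/(-120 + S(N(5, 0), -7)) = 1/(-120 + (-36 - 30*(-7) + 72*(5*(5 + 0)))) = 1/(-120 + (-36 + 210 + 72*(5*5))) = 1/(-120 + (-36 + 210 + 72*25)) = 1/(-120 + (-36 + 210 + 1800)) = 1/(-120 + 1974) = 1/1854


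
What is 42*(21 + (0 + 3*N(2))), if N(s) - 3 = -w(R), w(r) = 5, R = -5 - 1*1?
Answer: 630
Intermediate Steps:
R = -6 (R = -5 - 1 = -6)
N(s) = -2 (N(s) = 3 - 1*5 = 3 - 5 = -2)
42*(21 + (0 + 3*N(2))) = 42*(21 + (0 + 3*(-2))) = 42*(21 + (0 - 6)) = 42*(21 - 6) = 42*15 = 630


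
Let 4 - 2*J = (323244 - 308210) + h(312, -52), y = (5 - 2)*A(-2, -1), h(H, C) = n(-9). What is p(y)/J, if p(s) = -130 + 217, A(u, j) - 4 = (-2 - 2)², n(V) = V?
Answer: -58/5007 ≈ -0.011584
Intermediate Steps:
h(H, C) = -9
A(u, j) = 20 (A(u, j) = 4 + (-2 - 2)² = 4 + (-4)² = 4 + 16 = 20)
y = 60 (y = (5 - 2)*20 = 3*20 = 60)
J = -15021/2 (J = 2 - ((323244 - 308210) - 9)/2 = 2 - (15034 - 9)/2 = 2 - ½*15025 = 2 - 15025/2 = -15021/2 ≈ -7510.5)
p(s) = 87
p(y)/J = 87/(-15021/2) = 87*(-2/15021) = -58/5007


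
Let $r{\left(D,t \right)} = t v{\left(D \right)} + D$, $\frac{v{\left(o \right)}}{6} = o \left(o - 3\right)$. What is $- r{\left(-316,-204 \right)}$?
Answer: $123384412$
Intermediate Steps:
$v{\left(o \right)} = 6 o \left(-3 + o\right)$ ($v{\left(o \right)} = 6 o \left(o - 3\right) = 6 o \left(-3 + o\right)$)
$r{\left(D,t \right)} = D + 6 D t \left(-3 + D\right)$ ($r{\left(D,t \right)} = t 6 D \left(-3 + D\right) + D = 6 D t \left(-3 + D\right) + D = D + 6 D t \left(-3 + D\right)$)
$- r{\left(-316,-204 \right)} = - \left(-316\right) \left(1 + 6 \left(-204\right) \left(-3 - 316\right)\right) = - \left(-316\right) \left(1 + 6 \left(-204\right) \left(-319\right)\right) = - \left(-316\right) \left(1 + 390456\right) = - \left(-316\right) 390457 = \left(-1\right) \left(-123384412\right) = 123384412$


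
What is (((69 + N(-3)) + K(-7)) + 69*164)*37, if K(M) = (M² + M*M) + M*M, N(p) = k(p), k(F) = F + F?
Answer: 426462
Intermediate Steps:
k(F) = 2*F
N(p) = 2*p
K(M) = 3*M² (K(M) = (M² + M²) + M² = 2*M² + M² = 3*M²)
(((69 + N(-3)) + K(-7)) + 69*164)*37 = (((69 + 2*(-3)) + 3*(-7)²) + 69*164)*37 = (((69 - 6) + 3*49) + 11316)*37 = ((63 + 147) + 11316)*37 = (210 + 11316)*37 = 11526*37 = 426462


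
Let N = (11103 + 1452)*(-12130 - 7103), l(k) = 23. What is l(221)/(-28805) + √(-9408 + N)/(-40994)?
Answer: -23/28805 - I*√241479723/40994 ≈ -0.00079847 - 0.37907*I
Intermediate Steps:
N = -241470315 (N = 12555*(-19233) = -241470315)
l(221)/(-28805) + √(-9408 + N)/(-40994) = 23/(-28805) + √(-9408 - 241470315)/(-40994) = 23*(-1/28805) + √(-241479723)*(-1/40994) = -23/28805 + (I*√241479723)*(-1/40994) = -23/28805 - I*√241479723/40994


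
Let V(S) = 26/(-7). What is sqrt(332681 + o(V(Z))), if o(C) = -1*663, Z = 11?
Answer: sqrt(332018) ≈ 576.21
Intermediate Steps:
V(S) = -26/7 (V(S) = 26*(-1/7) = -26/7)
o(C) = -663
sqrt(332681 + o(V(Z))) = sqrt(332681 - 663) = sqrt(332018)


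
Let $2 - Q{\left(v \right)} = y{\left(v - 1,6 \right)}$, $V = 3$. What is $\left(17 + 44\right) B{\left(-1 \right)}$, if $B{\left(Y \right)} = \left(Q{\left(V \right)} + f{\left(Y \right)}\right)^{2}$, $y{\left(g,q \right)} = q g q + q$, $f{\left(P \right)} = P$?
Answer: $361669$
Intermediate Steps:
$y{\left(g,q \right)} = q + g q^{2}$ ($y{\left(g,q \right)} = g q q + q = g q^{2} + q = q + g q^{2}$)
$Q{\left(v \right)} = 32 - 36 v$ ($Q{\left(v \right)} = 2 - 6 \left(1 + \left(v - 1\right) 6\right) = 2 - 6 \left(1 + \left(-1 + v\right) 6\right) = 2 - 6 \left(1 + \left(-6 + 6 v\right)\right) = 2 - 6 \left(-5 + 6 v\right) = 2 - \left(-30 + 36 v\right) = 32 - 36 v$)
$B{\left(Y \right)} = \left(-76 + Y\right)^{2}$ ($B{\left(Y \right)} = \left(\left(32 - 108\right) + Y\right)^{2} = \left(-76 + Y\right)^{2}$)
$\left(17 + 44\right) B{\left(-1 \right)} = \left(17 + 44\right) \left(-76 - 1\right)^{2} = 61 \left(-77\right)^{2} = 61 \cdot 5929 = 361669$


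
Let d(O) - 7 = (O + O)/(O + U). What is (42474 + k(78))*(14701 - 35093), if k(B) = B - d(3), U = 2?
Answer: -4337765848/5 ≈ -8.6755e+8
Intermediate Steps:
d(O) = 7 + 2*O/(2 + O) (d(O) = 7 + (O + O)/(O + 2) = 7 + (2*O)/(2 + O) = 7 + 2*O/(2 + O))
k(B) = -41/5 + B (k(B) = B - (14 + 9*3)/(2 + 3) = B - (14 + 27)/5 = B - 41/5 = -41/5 + B)
(42474 + k(78))*(14701 - 35093) = (42474 + (-41/5 + 78))*(14701 - 35093) = (42474 + 349/5)*(-20392) = (212719/5)*(-20392) = -4337765848/5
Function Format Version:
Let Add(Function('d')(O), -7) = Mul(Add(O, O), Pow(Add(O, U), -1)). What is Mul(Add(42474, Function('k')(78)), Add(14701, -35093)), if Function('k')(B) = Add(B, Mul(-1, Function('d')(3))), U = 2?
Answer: Rational(-4337765848, 5) ≈ -8.6755e+8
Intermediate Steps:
Function('d')(O) = Add(7, Mul(2, O, Pow(Add(2, O), -1))) (Function('d')(O) = Add(7, Mul(Add(O, O), Pow(Add(O, 2), -1))) = Add(7, Mul(Mul(2, O), Pow(Add(2, O), -1))) = Add(7, Mul(2, O, Pow(Add(2, O), -1))))
Function('k')(B) = Add(Rational(-41, 5), B) (Function('k')(B) = Add(B, Mul(-1, Mul(Pow(Add(2, 3), -1), Add(14, Mul(9, 3))))) = Add(B, Mul(-1, Mul(Pow(5, -1), Add(14, 27)))) = Add(B, Mul(-1, Mul(Rational(1, 5), 41))) = Add(B, Mul(-1, Rational(41, 5))) = Add(B, Rational(-41, 5)) = Add(Rational(-41, 5), B))
Mul(Add(42474, Function('k')(78)), Add(14701, -35093)) = Mul(Add(42474, Add(Rational(-41, 5), 78)), Add(14701, -35093)) = Mul(Add(42474, Rational(349, 5)), -20392) = Mul(Rational(212719, 5), -20392) = Rational(-4337765848, 5)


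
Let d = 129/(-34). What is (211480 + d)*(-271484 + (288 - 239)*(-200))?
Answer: -1011242842622/17 ≈ -5.9485e+10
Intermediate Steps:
d = -129/34 (d = -1/34*129 = -129/34 ≈ -3.7941)
(211480 + d)*(-271484 + (288 - 239)*(-200)) = (211480 - 129/34)*(-271484 + (288 - 239)*(-200)) = 7190191*(-271484 + 49*(-200))/34 = 7190191*(-271484 - 9800)/34 = (7190191/34)*(-281284) = -1011242842622/17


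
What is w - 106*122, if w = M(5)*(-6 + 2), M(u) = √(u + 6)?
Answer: -12932 - 4*√11 ≈ -12945.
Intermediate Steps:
M(u) = √(6 + u)
w = -4*√11 (w = √(6 + 5)*(-6 + 2) = √11*(-4) = -4*√11 ≈ -13.266)
w - 106*122 = -4*√11 - 106*122 = -4*√11 - 12932 = -12932 - 4*√11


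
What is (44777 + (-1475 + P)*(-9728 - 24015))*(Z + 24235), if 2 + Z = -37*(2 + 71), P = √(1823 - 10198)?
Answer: 1072631695464 - 3632771380*I*√335 ≈ 1.0726e+12 - 6.6491e+10*I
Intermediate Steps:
P = 5*I*√335 (P = √(-8375) = 5*I*√335 ≈ 91.515*I)
Z = -2703 (Z = -2 - 37*(2 + 71) = -2 - 37*73 = -2 - 2701 = -2703)
(44777 + (-1475 + P)*(-9728 - 24015))*(Z + 24235) = (44777 + (-1475 + 5*I*√335)*(-9728 - 24015))*(-2703 + 24235) = (44777 + (-1475 + 5*I*√335)*(-33743))*21532 = (44777 + (49770925 - 168715*I*√335))*21532 = (49815702 - 168715*I*√335)*21532 = 1072631695464 - 3632771380*I*√335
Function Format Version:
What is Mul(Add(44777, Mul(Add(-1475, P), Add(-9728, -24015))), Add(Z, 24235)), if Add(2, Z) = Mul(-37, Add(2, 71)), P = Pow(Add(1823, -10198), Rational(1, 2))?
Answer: Add(1072631695464, Mul(-3632771380, I, Pow(335, Rational(1, 2)))) ≈ Add(1.0726e+12, Mul(-6.6491e+10, I))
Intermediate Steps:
P = Mul(5, I, Pow(335, Rational(1, 2))) (P = Pow(-8375, Rational(1, 2)) = Mul(5, I, Pow(335, Rational(1, 2))) ≈ Mul(91.515, I))
Z = -2703 (Z = Add(-2, Mul(-37, Add(2, 71))) = Add(-2, Mul(-37, 73)) = Add(-2, -2701) = -2703)
Mul(Add(44777, Mul(Add(-1475, P), Add(-9728, -24015))), Add(Z, 24235)) = Mul(Add(44777, Mul(Add(-1475, Mul(5, I, Pow(335, Rational(1, 2)))), Add(-9728, -24015))), Add(-2703, 24235)) = Mul(Add(44777, Mul(Add(-1475, Mul(5, I, Pow(335, Rational(1, 2)))), -33743)), 21532) = Mul(Add(44777, Add(49770925, Mul(-168715, I, Pow(335, Rational(1, 2))))), 21532) = Mul(Add(49815702, Mul(-168715, I, Pow(335, Rational(1, 2)))), 21532) = Add(1072631695464, Mul(-3632771380, I, Pow(335, Rational(1, 2))))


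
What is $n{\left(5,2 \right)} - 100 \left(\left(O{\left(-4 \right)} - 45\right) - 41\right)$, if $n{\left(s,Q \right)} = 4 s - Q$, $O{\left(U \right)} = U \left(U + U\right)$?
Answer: $5418$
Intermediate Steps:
$O{\left(U \right)} = 2 U^{2}$ ($O{\left(U \right)} = U 2 U = 2 U^{2}$)
$n{\left(s,Q \right)} = - Q + 4 s$
$n{\left(5,2 \right)} - 100 \left(\left(O{\left(-4 \right)} - 45\right) - 41\right) = \left(\left(-1\right) 2 + 4 \cdot 5\right) - 100 \left(\left(2 \left(-4\right)^{2} - 45\right) - 41\right) = \left(-2 + 20\right) - 100 \left(\left(2 \cdot 16 - 45\right) - 41\right) = 18 - 100 \left(\left(32 - 45\right) - 41\right) = 18 - 100 \left(-13 - 41\right) = 18 - -5400 = 18 + 5400 = 5418$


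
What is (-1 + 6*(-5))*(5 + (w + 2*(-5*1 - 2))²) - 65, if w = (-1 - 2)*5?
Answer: -26291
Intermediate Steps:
w = -15 (w = -3*5 = -15)
(-1 + 6*(-5))*(5 + (w + 2*(-5*1 - 2))²) - 65 = (-1 + 6*(-5))*(5 + (-15 + 2*(-5*1 - 2))²) - 65 = (-1 - 30)*(5 + (-15 + 2*(-5 - 2))²) - 65 = -31*(5 + (-15 + 2*(-7))²) - 65 = -31*(5 + (-15 - 14)²) - 65 = -31*(5 + (-29)²) - 65 = -31*(5 + 841) - 65 = -31*846 - 65 = -26226 - 65 = -26291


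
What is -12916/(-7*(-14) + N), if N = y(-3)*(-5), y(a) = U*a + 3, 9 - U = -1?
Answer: -12916/233 ≈ -55.433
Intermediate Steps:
U = 10 (U = 9 - 1*(-1) = 9 + 1 = 10)
y(a) = 3 + 10*a (y(a) = 10*a + 3 = 3 + 10*a)
N = 135 (N = (3 + 10*(-3))*(-5) = (3 - 30)*(-5) = -27*(-5) = 135)
-12916/(-7*(-14) + N) = -12916/(-7*(-14) + 135) = -12916/(98 + 135) = -12916/233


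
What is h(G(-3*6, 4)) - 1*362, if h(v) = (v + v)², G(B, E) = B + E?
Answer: 422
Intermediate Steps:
h(v) = 4*v² (h(v) = (2*v)² = 4*v²)
h(G(-3*6, 4)) - 1*362 = 4*(-3*6 + 4)² - 1*362 = 4*(-18 + 4)² - 362 = 4*(-14)² - 362 = 4*196 - 362 = 784 - 362 = 422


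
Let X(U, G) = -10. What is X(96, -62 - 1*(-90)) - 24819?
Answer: -24829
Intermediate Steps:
X(96, -62 - 1*(-90)) - 24819 = -10 - 24819 = -24829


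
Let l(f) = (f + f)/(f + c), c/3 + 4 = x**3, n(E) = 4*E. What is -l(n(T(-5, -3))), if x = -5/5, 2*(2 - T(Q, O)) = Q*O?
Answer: -44/37 ≈ -1.1892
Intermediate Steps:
T(Q, O) = 2 - O*Q/2 (T(Q, O) = 2 - Q*O/2 = 2 - O*Q/2)
x = -1 (x = -5/5 = -5*1/5 = -1)
c = -15 (c = -12 + 3*(-1)**3 = -12 + 3*(-1) = -12 - 3 = -15)
l(f) = 2*f/(-15 + f) (l(f) = (f + f)/(f - 15) = (2*f)/(-15 + f) = 2*f/(-15 + f))
-l(n(T(-5, -3))) = -2*4*(2 - 1/2*(-3)*(-5))/(-15 + 4*(2 - 1/2*(-3)*(-5))) = -2*4*(2 - 15/2)/(-15 + 4*(2 - 15/2)) = -2*4*(-11/2)/(-15 + 4*(-11/2)) = -2*(-22)/(-15 - 22) = -2*(-22)/(-37) = -2*(-22)*(-1)/37 = -1*44/37 = -44/37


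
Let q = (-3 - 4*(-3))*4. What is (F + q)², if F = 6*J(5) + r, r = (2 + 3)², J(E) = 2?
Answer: 5329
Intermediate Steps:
r = 25 (r = 5² = 25)
F = 37 (F = 6*2 + 25 = 12 + 25 = 37)
q = 36 (q = (-3 + 12)*4 = 9*4 = 36)
(F + q)² = (37 + 36)² = 73² = 5329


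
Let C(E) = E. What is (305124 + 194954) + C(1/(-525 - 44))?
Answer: 284544381/569 ≈ 5.0008e+5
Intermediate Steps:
(305124 + 194954) + C(1/(-525 - 44)) = (305124 + 194954) + 1/(-525 - 44) = 500078 + 1/(-569) = 500078 - 1/569 = 284544381/569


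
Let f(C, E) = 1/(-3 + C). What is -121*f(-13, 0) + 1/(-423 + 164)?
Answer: 31323/4144 ≈ 7.5586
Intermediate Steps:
-121*f(-13, 0) + 1/(-423 + 164) = -121/(-3 - 13) + 1/(-423 + 164) = -121/(-16) + 1/(-259) = -121*(-1/16) - 1/259 = 121/16 - 1/259 = 31323/4144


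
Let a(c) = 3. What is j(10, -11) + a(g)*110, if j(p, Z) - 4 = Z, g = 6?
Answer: 323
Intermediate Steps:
j(p, Z) = 4 + Z
j(10, -11) + a(g)*110 = (4 - 11) + 3*110 = -7 + 330 = 323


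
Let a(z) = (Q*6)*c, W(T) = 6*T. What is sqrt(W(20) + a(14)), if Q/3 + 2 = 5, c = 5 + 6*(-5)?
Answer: I*sqrt(1230) ≈ 35.071*I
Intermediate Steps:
c = -25 (c = 5 - 30 = -25)
Q = 9 (Q = -6 + 3*5 = -6 + 15 = 9)
a(z) = -1350 (a(z) = (9*6)*(-25) = 54*(-25) = -1350)
sqrt(W(20) + a(14)) = sqrt(6*20 - 1350) = sqrt(120 - 1350) = sqrt(-1230) = I*sqrt(1230)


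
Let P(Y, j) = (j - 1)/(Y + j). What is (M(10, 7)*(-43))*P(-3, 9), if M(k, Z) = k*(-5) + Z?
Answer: 7396/3 ≈ 2465.3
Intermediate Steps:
M(k, Z) = Z - 5*k (M(k, Z) = -5*k + Z = Z - 5*k)
P(Y, j) = (-1 + j)/(Y + j)
(M(10, 7)*(-43))*P(-3, 9) = ((7 - 5*10)*(-43))*((-1 + 9)/(-3 + 9)) = ((7 - 50)*(-43))*(8/6) = (-43*(-43))*((⅙)*8) = 1849*(4/3) = 7396/3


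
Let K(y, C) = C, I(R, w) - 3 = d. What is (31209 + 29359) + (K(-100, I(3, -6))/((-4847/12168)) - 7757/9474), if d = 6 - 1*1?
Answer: 2780351676269/45920478 ≈ 60547.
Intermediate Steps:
d = 5 (d = 6 - 1 = 5)
I(R, w) = 8 (I(R, w) = 3 + 5 = 8)
(31209 + 29359) + (K(-100, I(3, -6))/((-4847/12168)) - 7757/9474) = (31209 + 29359) + (8/((-4847/12168)) - 7757/9474) = 60568 + (8/((-4847*1/12168)) - 7757*1/9474) = 60568 + (8/(-4847/12168) - 7757/9474) = 60568 + (8*(-12168/4847) - 7757/9474) = 60568 + (-97344/4847 - 7757/9474) = 60568 - 959835235/45920478 = 2780351676269/45920478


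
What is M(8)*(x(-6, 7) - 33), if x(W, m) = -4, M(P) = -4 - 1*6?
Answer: 370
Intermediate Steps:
M(P) = -10 (M(P) = -4 - 6 = -10)
M(8)*(x(-6, 7) - 33) = -10*(-4 - 33) = -10*(-37) = 370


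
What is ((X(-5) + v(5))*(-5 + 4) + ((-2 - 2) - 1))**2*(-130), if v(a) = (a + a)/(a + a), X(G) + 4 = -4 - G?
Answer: -1170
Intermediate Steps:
X(G) = -8 - G (X(G) = -4 + (-4 - G) = -8 - G)
v(a) = 1 (v(a) = (2*a)/((2*a)) = (2*a)*(1/(2*a)) = 1)
((X(-5) + v(5))*(-5 + 4) + ((-2 - 2) - 1))**2*(-130) = (((-8 - 1*(-5)) + 1)*(-5 + 4) + ((-2 - 2) - 1))**2*(-130) = (((-8 + 5) + 1)*(-1) + (-4 - 1))**2*(-130) = ((-3 + 1)*(-1) - 5)**2*(-130) = (-2*(-1) - 5)**2*(-130) = (2 - 5)**2*(-130) = (-3)**2*(-130) = 9*(-130) = -1170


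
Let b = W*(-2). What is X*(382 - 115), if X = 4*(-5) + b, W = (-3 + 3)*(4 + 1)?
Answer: -5340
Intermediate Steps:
W = 0 (W = 0*5 = 0)
b = 0 (b = 0*(-2) = 0)
X = -20 (X = 4*(-5) + 0 = -20 + 0 = -20)
X*(382 - 115) = -20*(382 - 115) = -20*267 = -5340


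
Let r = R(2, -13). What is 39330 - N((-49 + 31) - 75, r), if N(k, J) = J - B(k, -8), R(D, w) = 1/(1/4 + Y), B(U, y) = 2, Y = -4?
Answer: 589984/15 ≈ 39332.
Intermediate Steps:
R(D, w) = -4/15 (R(D, w) = 1/(1/4 - 4) = 1/(-15/4) = -4/15)
r = -4/15 ≈ -0.26667
N(k, J) = -2 + J (N(k, J) = J - 1*2 = J - 2 = -2 + J)
39330 - N((-49 + 31) - 75, r) = 39330 - (-2 - 4/15) = 39330 - 1*(-34/15) = 39330 + 34/15 = 589984/15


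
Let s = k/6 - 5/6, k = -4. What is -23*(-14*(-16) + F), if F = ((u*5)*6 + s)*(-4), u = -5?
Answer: -19090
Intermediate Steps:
s = -3/2 (s = -4/6 - 5/6 = -4*⅙ - 5*⅙ = -⅔ - ⅚ = -3/2 ≈ -1.5000)
F = 606 (F = (-5*5*6 - 3/2)*(-4) = (-25*6 - 3/2)*(-4) = (-150 - 3/2)*(-4) = -303/2*(-4) = 606)
-23*(-14*(-16) + F) = -23*(-14*(-16) + 606) = -23*(224 + 606) = -23*830 = -19090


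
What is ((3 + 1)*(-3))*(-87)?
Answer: 1044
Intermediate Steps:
((3 + 1)*(-3))*(-87) = (4*(-3))*(-87) = -12*(-87) = 1044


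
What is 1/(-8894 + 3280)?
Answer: -1/5614 ≈ -0.00017813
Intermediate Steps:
1/(-8894 + 3280) = 1/(-5614) = -1/5614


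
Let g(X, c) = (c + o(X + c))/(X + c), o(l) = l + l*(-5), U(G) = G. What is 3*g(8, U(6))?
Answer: -75/7 ≈ -10.714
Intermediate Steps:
o(l) = -4*l (o(l) = l - 5*l = -4*l)
g(X, c) = (-4*X - 3*c)/(X + c) (g(X, c) = (c - 4*(X + c))/(X + c) = (c + (-4*X - 4*c))/(X + c) = (-4*X - 3*c)/(X + c))
3*g(8, U(6)) = 3*((-4*8 - 3*6)/(8 + 6)) = 3*((-32 - 18)/14) = 3*((1/14)*(-50)) = 3*(-25/7) = -75/7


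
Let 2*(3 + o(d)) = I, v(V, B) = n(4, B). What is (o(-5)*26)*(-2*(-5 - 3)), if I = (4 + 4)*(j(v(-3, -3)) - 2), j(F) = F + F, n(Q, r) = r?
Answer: -14560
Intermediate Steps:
v(V, B) = B
j(F) = 2*F
I = -64 (I = (4 + 4)*(2*(-3) - 2) = 8*(-6 - 2) = 8*(-8) = -64)
o(d) = -35 (o(d) = -3 + (½)*(-64) = -3 - 32 = -35)
(o(-5)*26)*(-2*(-5 - 3)) = (-35*26)*(-2*(-5 - 3)) = -(-1820)*(-8) = -910*16 = -14560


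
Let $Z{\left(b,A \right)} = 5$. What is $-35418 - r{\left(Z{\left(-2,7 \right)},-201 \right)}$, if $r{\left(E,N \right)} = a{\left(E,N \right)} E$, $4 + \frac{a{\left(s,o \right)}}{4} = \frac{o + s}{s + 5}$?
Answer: $-34946$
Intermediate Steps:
$a{\left(s,o \right)} = -16 + \frac{4 \left(o + s\right)}{5 + s}$ ($a{\left(s,o \right)} = -16 + 4 \frac{o + s}{s + 5} = -16 + 4 \frac{o + s}{5 + s} = -16 + \frac{4 \left(o + s\right)}{5 + s}$)
$r{\left(E,N \right)} = \frac{4 E \left(-20 + N - 3 E\right)}{5 + E}$ ($r{\left(E,N \right)} = \frac{4 \left(-20 + N - 3 E\right)}{5 + E} E = \frac{4 E \left(-20 + N - 3 E\right)}{5 + E}$)
$-35418 - r{\left(Z{\left(-2,7 \right)},-201 \right)} = -35418 - 4 \cdot 5 \frac{1}{5 + 5} \left(-20 - 201 - 15\right) = -35418 - 4 \cdot 5 \cdot \frac{1}{10} \left(-20 - 201 - 15\right) = -35418 - 4 \cdot 5 \cdot \frac{1}{10} \left(-236\right) = -35418 - -472 = -35418 + 472 = -34946$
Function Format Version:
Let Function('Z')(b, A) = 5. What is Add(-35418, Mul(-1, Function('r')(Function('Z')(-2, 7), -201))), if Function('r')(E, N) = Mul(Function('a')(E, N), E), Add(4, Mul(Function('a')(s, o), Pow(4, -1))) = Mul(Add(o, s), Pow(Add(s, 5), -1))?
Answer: -34946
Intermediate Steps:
Function('a')(s, o) = Add(-16, Mul(4, Pow(Add(5, s), -1), Add(o, s))) (Function('a')(s, o) = Add(-16, Mul(4, Mul(Add(o, s), Pow(Add(s, 5), -1)))) = Add(-16, Mul(4, Mul(Add(o, s), Pow(Add(5, s), -1)))) = Add(-16, Mul(4, Mul(Pow(Add(5, s), -1), Add(o, s)))) = Add(-16, Mul(4, Pow(Add(5, s), -1), Add(o, s))))
Function('r')(E, N) = Mul(4, E, Pow(Add(5, E), -1), Add(-20, N, Mul(-3, E))) (Function('r')(E, N) = Mul(Mul(4, Pow(Add(5, E), -1), Add(-20, N, Mul(-3, E))), E) = Mul(4, E, Pow(Add(5, E), -1), Add(-20, N, Mul(-3, E))))
Add(-35418, Mul(-1, Function('r')(Function('Z')(-2, 7), -201))) = Add(-35418, Mul(-1, Mul(4, 5, Pow(Add(5, 5), -1), Add(-20, -201, Mul(-3, 5))))) = Add(-35418, Mul(-1, Mul(4, 5, Pow(10, -1), Add(-20, -201, -15)))) = Add(-35418, Mul(-1, Mul(4, 5, Rational(1, 10), -236))) = Add(-35418, Mul(-1, -472)) = Add(-35418, 472) = -34946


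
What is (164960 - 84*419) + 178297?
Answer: 308061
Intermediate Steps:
(164960 - 84*419) + 178297 = (164960 - 35196) + 178297 = 129764 + 178297 = 308061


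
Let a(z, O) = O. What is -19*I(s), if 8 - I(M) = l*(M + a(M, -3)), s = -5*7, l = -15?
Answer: 10678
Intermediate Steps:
s = -35
I(M) = -37 + 15*M (I(M) = 8 - (-15)*(M - 3) = 8 - (-15)*(-3 + M) = 8 - (45 - 15*M) = 8 + (-45 + 15*M) = -37 + 15*M)
-19*I(s) = -19*(-37 + 15*(-35)) = -19*(-37 - 525) = -19*(-562) = 10678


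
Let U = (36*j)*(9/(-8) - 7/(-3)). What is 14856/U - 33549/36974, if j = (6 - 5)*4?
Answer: 90574703/1072246 ≈ 84.472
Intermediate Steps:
j = 4 (j = 1*4 = 4)
U = 174 (U = (36*4)*(9/(-8) - 7/(-3)) = 144*(9*(-⅛) - 7*(-⅓)) = 144*(-9/8 + 7/3) = 144*(29/24) = 174)
14856/U - 33549/36974 = 14856/174 - 33549/36974 = 14856*(1/174) - 33549*1/36974 = 2476/29 - 33549/36974 = 90574703/1072246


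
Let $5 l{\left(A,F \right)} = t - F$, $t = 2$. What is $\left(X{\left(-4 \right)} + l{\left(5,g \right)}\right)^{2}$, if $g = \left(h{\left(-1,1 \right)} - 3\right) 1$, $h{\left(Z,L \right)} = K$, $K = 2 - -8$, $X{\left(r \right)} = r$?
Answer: $25$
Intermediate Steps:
$K = 10$ ($K = 2 + 8 = 10$)
$h{\left(Z,L \right)} = 10$
$g = 7$ ($g = \left(10 - 3\right) 1 = 7 \cdot 1 = 7$)
$l{\left(A,F \right)} = \frac{2}{5} - \frac{F}{5}$ ($l{\left(A,F \right)} = \frac{2 - F}{5} = \frac{2}{5} - \frac{F}{5}$)
$\left(X{\left(-4 \right)} + l{\left(5,g \right)}\right)^{2} = \left(-4 + \left(\frac{2}{5} - \frac{7}{5}\right)\right)^{2} = \left(-4 - 1\right)^{2} = \left(-5\right)^{2} = 25$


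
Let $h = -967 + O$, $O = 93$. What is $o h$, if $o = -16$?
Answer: $13984$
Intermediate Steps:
$h = -874$ ($h = -967 + 93 = -874$)
$o h = \left(-16\right) \left(-874\right) = 13984$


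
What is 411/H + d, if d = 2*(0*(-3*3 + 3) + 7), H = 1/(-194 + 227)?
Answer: 13577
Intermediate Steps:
H = 1/33 ≈ 0.030303
d = 14 (d = 2*(0*(-9 + 3) + 7) = 2*(0*(-6) + 7) = 2*(0 + 7) = 2*7 = 14)
411/H + d = 411/(1/33) + 14 = 411*33 + 14 = 13563 + 14 = 13577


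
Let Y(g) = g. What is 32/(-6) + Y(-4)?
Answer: -28/3 ≈ -9.3333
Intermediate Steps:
32/(-6) + Y(-4) = 32/(-6) - 4 = 32*(-⅙) - 4 = -16/3 - 4 = -28/3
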